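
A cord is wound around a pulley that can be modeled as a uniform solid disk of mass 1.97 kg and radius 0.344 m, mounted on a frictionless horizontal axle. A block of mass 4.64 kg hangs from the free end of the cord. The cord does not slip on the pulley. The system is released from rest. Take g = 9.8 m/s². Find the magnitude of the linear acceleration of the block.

I = ½MR² = (1/2)(1.97)(0.344)² = 0.1166 kg·m².
Block: mg − T = ma. Pulley: TR = Iα. No-slip: a = αR, so T = (I/R²)a = 0.9850·a.
Then mg = (m + 0.9850)a, so a = (4.64)(9.8)/(4.64 + 0.9850) = 8.084 m/s².

a ≈ 8.08 m/s²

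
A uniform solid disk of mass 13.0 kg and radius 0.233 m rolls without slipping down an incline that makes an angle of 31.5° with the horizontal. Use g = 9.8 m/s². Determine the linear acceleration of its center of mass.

Translation along the incline: Mg sinθ − f = Ma.
Rotation about the center: fR = Iα with I = ½MR². No-slip gives a = αR, so f = (I/R²)a = (1/2)M a.
Substituting: Mg sinθ = (1 + 0.5000)Ma, so a = g sinθ/(1 + 0.5000) = (9.8) sin 31.5° / 1.500 = 3.414 m/s².

a ≈ 3.41 m/s²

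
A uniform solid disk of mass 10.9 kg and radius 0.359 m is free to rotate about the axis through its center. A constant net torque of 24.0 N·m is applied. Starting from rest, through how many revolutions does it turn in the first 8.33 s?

I = ½MR² = (1/2)(10.9)(0.359)² = 0.7024 kg·m².
α = τ/I = 24.0/0.7024 = 34.17 rad/s².
θ = ½αt² = ½(34.17)(8.33)² = 1185 rad.
Revolutions = θ/(2π) = 188.7.

≈ 189 revolutions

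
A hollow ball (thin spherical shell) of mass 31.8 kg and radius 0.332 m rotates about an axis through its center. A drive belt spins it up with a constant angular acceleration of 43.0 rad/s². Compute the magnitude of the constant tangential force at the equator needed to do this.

I = (2/3)MR² = (2/3)(31.8)(0.332)² = 2.337 kg·m².
The required torque is τ = Iα = (2.337)(43.00) = 100.5 N·m.
A tangential force at the equator gives τ = FR, so F = τ/R = 100.5/0.332 = 302.7 N.

F ≈ 303 N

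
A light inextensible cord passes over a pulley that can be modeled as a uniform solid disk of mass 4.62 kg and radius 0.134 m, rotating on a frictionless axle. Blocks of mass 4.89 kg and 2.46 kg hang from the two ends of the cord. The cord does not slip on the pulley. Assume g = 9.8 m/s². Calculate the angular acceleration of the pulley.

I = ½MR² = (1/2)(4.62)(0.134)² = 0.04148 kg·m².
Heavier block: m₁g − T₁ = m₁a. Lighter block: T₂ − m₂g = m₂a.
Pulley: (T₁ − T₂)R = Iα = I(a/R), so T₁ − T₂ = (I/R²)a = (1/2)M_p a = 2.310·a.
Adding the three: (m₁ − m₂)g = (m₁ + m₂ + 2.310)a, so a = (4.89 − 2.46)(9.8)/(4.89 + 2.46 + 2.310) = 2.465 m/s².
α = a/R = 2.465/0.134 = 18.40 rad/s².

α ≈ 18.4 rad/s²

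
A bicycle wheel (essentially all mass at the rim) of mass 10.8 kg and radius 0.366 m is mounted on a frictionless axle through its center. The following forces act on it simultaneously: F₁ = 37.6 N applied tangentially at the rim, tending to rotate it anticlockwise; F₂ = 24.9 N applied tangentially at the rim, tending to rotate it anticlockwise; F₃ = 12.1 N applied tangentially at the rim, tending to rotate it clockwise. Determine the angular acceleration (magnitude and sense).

I = MR² = (10.8)(0.366)² = 1.447 kg·m².
Taking anticlockwise as positive: τ₁ = +(37.6)(0.366) = +13.76 N·m; τ₂ = +(24.9)(0.366) = +9.113 N·m; τ₃ = −(12.1)(0.366) = −4.429 N·m.
Net torque τ = 18.45 N·m.
α = τ/I = 18.45/1.447 = 12.75 rad/s².

α ≈ 12.8 rad/s², anticlockwise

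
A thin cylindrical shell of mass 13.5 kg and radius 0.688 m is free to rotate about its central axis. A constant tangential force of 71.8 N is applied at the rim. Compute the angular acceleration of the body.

I = MR² = (13.5)(0.688)² = 6.390 kg·m².
τ = F R = (71.8)(0.688) = 49.40 N·m.
Newton's second law for rotation, τ = Iα, gives α = τ/I = 49.40/6.390 = 7.730 rad/s².

α ≈ 7.73 rad/s²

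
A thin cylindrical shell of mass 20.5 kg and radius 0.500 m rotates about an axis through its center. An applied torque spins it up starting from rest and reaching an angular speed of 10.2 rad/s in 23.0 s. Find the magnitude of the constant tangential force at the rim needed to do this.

I = MR² = (20.5)(0.500)² = 5.125 kg·m².
α = Δω/Δt = (10.2 − 0)/23.0 = 0.4435 rad/s².
The required torque is τ = Iα = (5.125)(0.4435) = 2.273 N·m.
A tangential force at the rim gives τ = FR, so F = τ/R = 2.273/0.500 = 4.546 N.

F ≈ 4.55 N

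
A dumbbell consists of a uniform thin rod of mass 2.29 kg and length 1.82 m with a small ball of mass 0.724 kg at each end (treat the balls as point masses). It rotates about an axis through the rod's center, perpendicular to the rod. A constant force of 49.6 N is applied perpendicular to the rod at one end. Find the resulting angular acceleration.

I_rod = (1/12)ML² = (1/12)(2.29)(1.82)² = 0.6321 kg·m².
I_balls = 2·m·(L/2)² = 2(0.724)(0.9100)² = 1.199 kg·m².
Total I = 1.831 kg·m².
τ = F·(L/2) = (49.6)(0.910) = 45.14 N·m.
α = τ/I = 45.14/1.831 = 24.65 rad/s².

α ≈ 24.6 rad/s²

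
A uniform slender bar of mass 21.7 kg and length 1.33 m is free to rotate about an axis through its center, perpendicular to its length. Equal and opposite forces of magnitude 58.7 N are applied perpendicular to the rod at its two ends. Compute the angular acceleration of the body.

α ≈ 24.4 rad/s²

I = (1/12)ML² = (1/12)(21.7)(1.33)² = 3.199 kg·m².
The couple gives τ = F·(L/2) + F·(L/2) = F L = (58.7)(1.33) = 78.07 N·m.
From τ = Iα: α = 78.07/3.199 = 24.41 rad/s².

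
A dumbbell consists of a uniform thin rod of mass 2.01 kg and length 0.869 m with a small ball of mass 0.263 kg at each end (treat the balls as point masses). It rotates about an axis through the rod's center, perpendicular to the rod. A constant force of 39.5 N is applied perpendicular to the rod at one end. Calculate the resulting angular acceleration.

I_rod = (1/12)ML² = (1/12)(2.01)(0.869)² = 0.1265 kg·m².
I_balls = 2·m·(L/2)² = 2(0.263)(0.4345)² = 0.09930 kg·m².
Total I = 0.2258 kg·m².
τ = F·(L/2) = (39.5)(0.434) = 17.16 N·m.
α = τ/I = 17.16/0.2258 = 76.01 rad/s².

α ≈ 76.0 rad/s²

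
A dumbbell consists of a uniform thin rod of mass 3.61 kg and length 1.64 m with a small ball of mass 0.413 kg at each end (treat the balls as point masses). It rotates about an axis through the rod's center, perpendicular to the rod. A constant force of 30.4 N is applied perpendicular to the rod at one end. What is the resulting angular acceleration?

I_rod = (1/12)ML² = (1/12)(3.61)(1.64)² = 0.8091 kg·m².
I_balls = 2·m·(L/2)² = 2(0.413)(0.8200)² = 0.5554 kg·m².
Total I = 1.365 kg·m².
τ = F·(L/2) = (30.4)(0.820) = 24.93 N·m.
α = τ/I = 24.93/1.365 = 18.27 rad/s².

α ≈ 18.3 rad/s²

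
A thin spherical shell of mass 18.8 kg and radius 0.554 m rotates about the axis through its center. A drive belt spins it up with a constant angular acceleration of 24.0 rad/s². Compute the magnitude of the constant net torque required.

I = (2/3)MR² = (2/3)(18.8)(0.554)² = 3.847 kg·m².
τ = Iα = (3.847)(24.00) = 92.32 N·m.

τ ≈ 92.3 N·m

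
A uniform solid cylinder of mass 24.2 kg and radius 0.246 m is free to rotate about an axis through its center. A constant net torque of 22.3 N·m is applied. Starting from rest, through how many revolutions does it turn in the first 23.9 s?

≈ 1380 revolutions

I = ½MR² = (1/2)(24.2)(0.246)² = 0.7322 kg·m².
α = τ/I = 22.3/0.7322 = 30.45 rad/s².
θ = ½αt² = ½(30.45)(23.9)² = 8698 rad.
Revolutions = θ/(2π) = 1384.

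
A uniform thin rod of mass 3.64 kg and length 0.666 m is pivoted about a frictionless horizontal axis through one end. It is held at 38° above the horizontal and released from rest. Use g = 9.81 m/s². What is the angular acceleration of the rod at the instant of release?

α ≈ 17.4 rad/s²

About the pivot, I = (1/3)ML² = (1/3)(3.64)(0.666)² = 0.5382 kg·m².
The weight acts at the center, a distance L/2 = 0.3330 m from the pivot; τ = Mg(L/2) cos 38° = 9.370 N·m.
α = τ/I = 9.370/0.5382 = 17.41 rad/s².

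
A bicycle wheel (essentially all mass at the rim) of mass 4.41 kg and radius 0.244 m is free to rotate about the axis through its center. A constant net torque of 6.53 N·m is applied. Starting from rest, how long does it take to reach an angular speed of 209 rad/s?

t ≈ 8.40 s

I = MR² = (4.41)(0.244)² = 0.2626 kg·m².
α = τ/I = 6.53/0.2626 = 24.87 rad/s².
ω = αt ⇒ t = ω/α = 209/24.87 = 8.403 s.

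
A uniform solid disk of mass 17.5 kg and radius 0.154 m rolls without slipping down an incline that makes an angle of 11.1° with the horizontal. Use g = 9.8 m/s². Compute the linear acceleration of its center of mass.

Translation along the incline: Mg sinθ − f = Ma.
Rotation about the center: fR = Iα with I = ½MR². No-slip gives a = αR, so f = (I/R²)a = (1/2)M a.
Substituting: Mg sinθ = (1 + 0.5000)Ma, so a = g sinθ/(1 + 0.5000) = (9.8) sin 11.1° / 1.500 = 1.258 m/s².

a ≈ 1.26 m/s²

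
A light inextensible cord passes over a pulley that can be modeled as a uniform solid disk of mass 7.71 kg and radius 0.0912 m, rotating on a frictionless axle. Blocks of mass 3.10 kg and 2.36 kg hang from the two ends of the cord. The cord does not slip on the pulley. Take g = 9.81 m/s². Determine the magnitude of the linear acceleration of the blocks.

I = ½MR² = (1/2)(7.71)(0.0912)² = 0.03206 kg·m².
Heavier block: m₁g − T₁ = m₁a. Lighter block: T₂ − m₂g = m₂a.
Pulley: (T₁ − T₂)R = Iα = I(a/R), so T₁ − T₂ = (I/R²)a = (1/2)M_p a = 3.855·a.
Adding the three: (m₁ − m₂)g = (m₁ + m₂ + 3.855)a, so a = (3.10 − 2.36)(9.81)/(3.10 + 2.36 + 3.855) = 0.7793 m/s².

a ≈ 0.779 m/s²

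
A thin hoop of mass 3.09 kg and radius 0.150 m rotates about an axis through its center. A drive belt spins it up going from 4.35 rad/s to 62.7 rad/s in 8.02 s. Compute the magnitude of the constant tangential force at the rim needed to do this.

I = MR² = (3.09)(0.150)² = 0.06952 kg·m².
α = Δω/Δt = (62.7 − 4.35)/8.02 = 7.276 rad/s².
The required torque is τ = Iα = (0.06952)(7.276) = 0.5058 N·m.
A tangential force at the rim gives τ = FR, so F = τ/R = 0.5058/0.150 = 3.372 N.

F ≈ 3.37 N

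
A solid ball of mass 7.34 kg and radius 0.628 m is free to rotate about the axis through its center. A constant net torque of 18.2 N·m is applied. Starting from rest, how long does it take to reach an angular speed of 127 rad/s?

t ≈ 8.08 s

I = (2/5)MR² = (2/5)(7.34)(0.628)² = 1.158 kg·m².
α = τ/I = 18.2/1.158 = 15.72 rad/s².
ω = αt ⇒ t = ω/α = 127/15.72 = 8.080 s.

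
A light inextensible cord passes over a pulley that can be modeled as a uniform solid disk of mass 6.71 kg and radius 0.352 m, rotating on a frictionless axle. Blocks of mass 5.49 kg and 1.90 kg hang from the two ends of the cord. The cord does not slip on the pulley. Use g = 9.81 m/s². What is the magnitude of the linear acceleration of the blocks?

a ≈ 3.28 m/s²

I = ½MR² = (1/2)(6.71)(0.352)² = 0.4157 kg·m².
Heavier block: m₁g − T₁ = m₁a. Lighter block: T₂ − m₂g = m₂a.
Pulley: (T₁ − T₂)R = Iα = I(a/R), so T₁ − T₂ = (I/R²)a = (1/2)M_p a = 3.355·a.
Adding the three: (m₁ − m₂)g = (m₁ + m₂ + 3.355)a, so a = (5.49 − 1.90)(9.81)/(5.49 + 1.90 + 3.355) = 3.278 m/s².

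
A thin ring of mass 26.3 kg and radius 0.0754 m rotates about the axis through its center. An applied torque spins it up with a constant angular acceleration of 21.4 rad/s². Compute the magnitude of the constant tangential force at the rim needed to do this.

I = MR² = (26.3)(0.0754)² = 0.1495 kg·m².
The required torque is τ = Iα = (0.1495)(21.40) = 3.200 N·m.
A tangential force at the rim gives τ = FR, so F = τ/R = 3.200/0.0754 = 42.44 N.

F ≈ 42.4 N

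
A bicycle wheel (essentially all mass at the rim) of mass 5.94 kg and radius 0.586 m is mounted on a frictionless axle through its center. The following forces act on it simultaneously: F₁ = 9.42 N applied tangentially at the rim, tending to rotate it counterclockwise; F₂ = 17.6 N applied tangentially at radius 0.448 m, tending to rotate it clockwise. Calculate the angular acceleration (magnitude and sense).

I = MR² = (5.94)(0.586)² = 2.040 kg·m².
Taking counterclockwise as positive: τ₁ = +(9.42)(0.586) = +5.520 N·m; τ₂ = −(17.6)(0.448) = −7.885 N·m.
Net torque τ = -2.365 N·m.
α = τ/I = -2.365/2.040 = -1.159 rad/s².

α ≈ 1.16 rad/s², clockwise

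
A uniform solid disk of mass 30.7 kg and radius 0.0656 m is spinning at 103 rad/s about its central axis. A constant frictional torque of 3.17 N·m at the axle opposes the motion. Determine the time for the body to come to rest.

I = ½MR² = (1/2)(30.7)(0.0656)² = 0.06606 kg·m².
The net torque has magnitude 3.17 N·m, opposing ω.
|α| = τ/I = 3.170/0.06606 = 47.99 rad/s² (deceleration).
0 = ω₀ − |α|t ⇒ t = ω₀/|α| = 103/47.99 = 2.146 s.

t ≈ 2.15 s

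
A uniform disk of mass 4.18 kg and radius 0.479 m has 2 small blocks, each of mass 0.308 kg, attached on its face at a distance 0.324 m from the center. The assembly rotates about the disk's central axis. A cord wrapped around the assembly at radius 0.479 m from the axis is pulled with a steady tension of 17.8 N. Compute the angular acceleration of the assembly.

α ≈ 15.7 rad/s²

I_disk = ½MR² = ½(4.18)(0.479)² = 0.4795 kg·m².
I_blocks = 2·m·r² = 2(0.308)(0.324)² = 0.06467 kg·m².
Total I = 0.5442 kg·m².
τ = F r = (17.8)(0.479) = 8.526 N·m.
α = τ/I = 8.526/0.5442 = 15.67 rad/s².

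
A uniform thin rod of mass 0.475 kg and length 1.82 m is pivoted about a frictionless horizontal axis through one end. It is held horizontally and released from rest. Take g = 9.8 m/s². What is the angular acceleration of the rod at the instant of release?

About the pivot, I = (1/3)ML² = (1/3)(0.475)(1.82)² = 0.5245 kg·m².
The weight acts at the center, a distance L/2 = 0.9100 m from the pivot; τ = Mg(L/2) = 4.236 N·m.
α = τ/I = 4.236/0.5245 = 8.077 rad/s².
(Equivalently α = (3g/(2L)) = 8.077 rad/s².)

α ≈ 8.08 rad/s²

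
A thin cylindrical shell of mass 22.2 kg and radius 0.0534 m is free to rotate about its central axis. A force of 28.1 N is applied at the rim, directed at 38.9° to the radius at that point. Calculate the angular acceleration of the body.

α ≈ 14.9 rad/s²

I = MR² = (22.2)(0.0534)² = 0.06330 kg·m².
Only the tangential component produces torque: τ = F R sinθ = (28.1)(0.0534) sin 38.9° = 0.9423 N·m.
From τ = Iα: α = 0.9423/0.06330 = 14.88 rad/s².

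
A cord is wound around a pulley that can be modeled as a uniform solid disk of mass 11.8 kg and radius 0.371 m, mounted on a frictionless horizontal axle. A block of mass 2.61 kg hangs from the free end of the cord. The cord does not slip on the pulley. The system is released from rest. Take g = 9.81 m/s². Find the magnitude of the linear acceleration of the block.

I = ½MR² = (1/2)(11.8)(0.371)² = 0.8121 kg·m².
Block: mg − T = ma. Pulley: TR = Iα. No-slip: a = αR, so T = (I/R²)a = 5.900·a.
Then mg = (m + 5.900)a, so a = (2.61)(9.81)/(2.61 + 5.900) = 3.009 m/s².

a ≈ 3.01 m/s²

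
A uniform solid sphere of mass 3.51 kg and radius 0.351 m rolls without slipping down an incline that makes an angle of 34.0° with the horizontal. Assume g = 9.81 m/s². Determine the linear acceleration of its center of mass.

Translation along the incline: Mg sinθ − f = Ma.
Rotation about the center: fR = Iα with I = (2/5)MR². No-slip gives a = αR, so f = (I/R²)a = (2/5)M a.
Substituting: Mg sinθ = (1 + 0.4000)Ma, so a = g sinθ/(1 + 0.4000) = (9.81) sin 34.0° / 1.400 = 3.918 m/s².

a ≈ 3.92 m/s²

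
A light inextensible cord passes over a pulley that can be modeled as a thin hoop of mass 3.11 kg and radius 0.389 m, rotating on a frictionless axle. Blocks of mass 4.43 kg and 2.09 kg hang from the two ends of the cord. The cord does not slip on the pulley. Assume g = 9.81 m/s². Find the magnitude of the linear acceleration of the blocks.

a ≈ 2.38 m/s²

I = MR² = (3.11)(0.389)² = 0.4706 kg·m².
Heavier block: m₁g − T₁ = m₁a. Lighter block: T₂ − m₂g = m₂a.
Pulley: (T₁ − T₂)R = Iα = I(a/R), so T₁ − T₂ = (I/R²)a = 1·M_p a = 3.110·a.
Adding the three: (m₁ − m₂)g = (m₁ + m₂ + 3.110)a, so a = (4.43 − 2.09)(9.81)/(4.43 + 2.09 + 3.110) = 2.384 m/s².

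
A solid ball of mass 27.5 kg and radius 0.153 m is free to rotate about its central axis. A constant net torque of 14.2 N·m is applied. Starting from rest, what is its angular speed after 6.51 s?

ω ≈ 359 rad/s

I = (2/5)MR² = (2/5)(27.5)(0.153)² = 0.2575 kg·m².
α = τ/I = 14.2/0.2575 = 55.15 rad/s².
ω = ω₀ + αt = 0 + (55.15)(6.51) = 359.0 rad/s.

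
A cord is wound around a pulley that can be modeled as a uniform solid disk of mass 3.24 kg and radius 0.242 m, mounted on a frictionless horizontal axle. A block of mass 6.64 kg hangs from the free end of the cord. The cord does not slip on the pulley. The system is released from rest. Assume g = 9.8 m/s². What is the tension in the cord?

I = ½MR² = (1/2)(3.24)(0.242)² = 0.09487 kg·m².
Block: mg − T = ma. Pulley: TR = Iα. No-slip: a = αR, so T = (I/R²)a = 1.620·a.
Then mg = (m + 1.620)a, so a = (6.64)(9.8)/(6.64 + 1.620) = 7.878 m/s².
T = 1.620·a = 12.76 N.

T ≈ 12.8 N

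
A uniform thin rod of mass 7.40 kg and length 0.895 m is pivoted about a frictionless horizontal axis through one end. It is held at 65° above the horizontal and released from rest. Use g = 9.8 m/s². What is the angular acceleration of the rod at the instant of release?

About the pivot, I = (1/3)ML² = (1/3)(7.40)(0.895)² = 1.976 kg·m².
The weight acts at the center, a distance L/2 = 0.4475 m from the pivot; τ = Mg(L/2) cos 65° = 13.72 N·m.
α = τ/I = 13.72/1.976 = 6.941 rad/s².

α ≈ 6.94 rad/s²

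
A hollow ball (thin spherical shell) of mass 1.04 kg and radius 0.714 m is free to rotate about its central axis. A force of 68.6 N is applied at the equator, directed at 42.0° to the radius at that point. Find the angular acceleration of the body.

I = (2/3)MR² = (2/3)(1.04)(0.714)² = 0.3535 kg·m².
Only the tangential component produces torque: τ = F R sinθ = (68.6)(0.714) sin 42.0° = 32.77 N·m.
From τ = Iα: α = 32.77/0.3535 = 92.72 rad/s².

α ≈ 92.7 rad/s²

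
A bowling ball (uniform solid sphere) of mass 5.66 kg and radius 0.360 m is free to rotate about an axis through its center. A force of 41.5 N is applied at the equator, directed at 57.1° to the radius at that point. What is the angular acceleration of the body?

I = (2/5)MR² = (2/5)(5.66)(0.360)² = 0.2934 kg·m².
Only the tangential component produces torque: τ = F R sinθ = (41.5)(0.360) sin 57.1° = 12.54 N·m.
From τ = Iα: α = 12.54/0.2934 = 42.75 rad/s².

α ≈ 42.8 rad/s²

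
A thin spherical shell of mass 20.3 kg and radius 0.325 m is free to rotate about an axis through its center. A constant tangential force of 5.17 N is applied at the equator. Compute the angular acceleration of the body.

I = (2/3)MR² = (2/3)(20.3)(0.325)² = 1.429 kg·m².
τ = F R = (5.17)(0.325) = 1.680 N·m.
Newton's second law for rotation, τ = Iα, gives α = τ/I = 1.680/1.429 = 1.175 rad/s².

α ≈ 1.18 rad/s²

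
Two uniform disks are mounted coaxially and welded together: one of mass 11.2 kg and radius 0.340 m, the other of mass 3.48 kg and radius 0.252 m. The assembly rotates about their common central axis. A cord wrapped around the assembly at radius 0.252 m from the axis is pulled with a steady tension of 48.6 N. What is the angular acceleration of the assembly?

I = ½M₁R₁² + ½M₂R₂² = ½(11.2)(0.340)² + ½(3.48)(0.252)² = 0.7579 kg·m².
τ = F r = (48.6)(0.252) = 12.25 N·m.
α = τ/I = 12.25/0.7579 = 16.16 rad/s².

α ≈ 16.2 rad/s²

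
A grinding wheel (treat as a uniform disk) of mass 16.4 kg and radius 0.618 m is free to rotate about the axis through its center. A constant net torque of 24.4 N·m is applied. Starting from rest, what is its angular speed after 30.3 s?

ω ≈ 236 rad/s

I = ½MR² = (1/2)(16.4)(0.618)² = 3.132 kg·m².
α = τ/I = 24.4/3.132 = 7.791 rad/s².
ω = ω₀ + αt = 0 + (7.791)(30.3) = 236.1 rad/s.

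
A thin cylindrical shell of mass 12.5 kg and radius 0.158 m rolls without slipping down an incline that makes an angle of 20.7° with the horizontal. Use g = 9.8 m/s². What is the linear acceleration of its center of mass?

Translation along the incline: Mg sinθ − f = Ma.
Rotation about the center: fR = Iα with I = MR². No-slip gives a = αR, so f = (I/R²)a = M a.
Substituting: Mg sinθ = (1 + 1.000)Ma, so a = g sinθ/(1 + 1.000) = (9.8) sin 20.7° / 2.000 = 1.732 m/s².

a ≈ 1.73 m/s²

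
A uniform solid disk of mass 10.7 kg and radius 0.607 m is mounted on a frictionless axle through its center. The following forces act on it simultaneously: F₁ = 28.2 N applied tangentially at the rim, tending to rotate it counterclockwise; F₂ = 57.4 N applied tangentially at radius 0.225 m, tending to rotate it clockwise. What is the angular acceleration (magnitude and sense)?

I = ½MR² = (1/2)(10.7)(0.607)² = 1.971 kg·m².
Taking counterclockwise as positive: τ₁ = +(28.2)(0.607) = +17.12 N·m; τ₂ = −(57.4)(0.225) = −12.91 N·m.
Net torque τ = 4.202 N·m.
α = τ/I = 4.202/1.971 = 2.132 rad/s².

α ≈ 2.13 rad/s², counterclockwise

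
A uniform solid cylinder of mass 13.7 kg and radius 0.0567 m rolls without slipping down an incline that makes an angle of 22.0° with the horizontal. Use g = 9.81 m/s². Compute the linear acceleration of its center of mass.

Translation along the incline: Mg sinθ − f = Ma.
Rotation about the center: fR = Iα with I = ½MR². No-slip gives a = αR, so f = (I/R²)a = (1/2)M a.
Substituting: Mg sinθ = (1 + 0.5000)Ma, so a = g sinθ/(1 + 0.5000) = (9.81) sin 22.0° / 1.500 = 2.450 m/s².

a ≈ 2.45 m/s²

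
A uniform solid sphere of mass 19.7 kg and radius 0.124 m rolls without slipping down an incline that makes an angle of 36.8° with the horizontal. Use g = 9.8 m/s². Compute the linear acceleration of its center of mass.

a ≈ 4.19 m/s²

Translation along the incline: Mg sinθ − f = Ma.
Rotation about the center: fR = Iα with I = (2/5)MR². No-slip gives a = αR, so f = (I/R²)a = (2/5)M a.
Substituting: Mg sinθ = (1 + 0.4000)Ma, so a = g sinθ/(1 + 0.4000) = (9.8) sin 36.8° / 1.400 = 4.193 m/s².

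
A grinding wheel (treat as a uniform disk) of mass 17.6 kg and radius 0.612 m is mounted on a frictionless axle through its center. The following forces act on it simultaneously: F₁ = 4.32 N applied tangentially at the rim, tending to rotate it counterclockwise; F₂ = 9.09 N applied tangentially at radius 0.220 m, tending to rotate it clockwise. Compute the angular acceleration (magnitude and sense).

α ≈ 0.195 rad/s², counterclockwise

I = ½MR² = (1/2)(17.6)(0.612)² = 3.296 kg·m².
Taking counterclockwise as positive: τ₁ = +(4.32)(0.612) = +2.644 N·m; τ₂ = −(9.09)(0.220) = −2.000 N·m.
Net torque τ = 0.6440 N·m.
α = τ/I = 0.6440/3.296 = 0.1954 rad/s².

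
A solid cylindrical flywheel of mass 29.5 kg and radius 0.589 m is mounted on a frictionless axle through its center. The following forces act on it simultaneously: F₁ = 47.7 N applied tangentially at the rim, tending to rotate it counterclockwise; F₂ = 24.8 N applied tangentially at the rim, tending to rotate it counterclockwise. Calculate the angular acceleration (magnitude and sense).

α ≈ 8.35 rad/s², counterclockwise

I = ½MR² = (1/2)(29.5)(0.589)² = 5.117 kg·m².
Taking counterclockwise as positive: τ₁ = +(47.7)(0.589) = +28.10 N·m; τ₂ = +(24.8)(0.589) = +14.61 N·m.
Net torque τ = 42.70 N·m.
α = τ/I = 42.70/5.117 = 8.345 rad/s².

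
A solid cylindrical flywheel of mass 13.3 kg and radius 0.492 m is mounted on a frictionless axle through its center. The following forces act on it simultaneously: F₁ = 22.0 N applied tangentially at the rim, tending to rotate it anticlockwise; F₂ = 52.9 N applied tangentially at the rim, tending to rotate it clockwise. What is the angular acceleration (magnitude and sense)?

I = ½MR² = (1/2)(13.3)(0.492)² = 1.610 kg·m².
Taking anticlockwise as positive: τ₁ = +(22.0)(0.492) = +10.82 N·m; τ₂ = −(52.9)(0.492) = −26.03 N·m.
Net torque τ = -15.20 N·m.
α = τ/I = -15.20/1.610 = -9.444 rad/s².

α ≈ 9.44 rad/s², clockwise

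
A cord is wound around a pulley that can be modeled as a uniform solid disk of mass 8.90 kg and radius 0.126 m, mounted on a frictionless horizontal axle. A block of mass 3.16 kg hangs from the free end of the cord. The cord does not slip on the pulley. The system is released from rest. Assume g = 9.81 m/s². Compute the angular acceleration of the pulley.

I = ½MR² = (1/2)(8.90)(0.126)² = 0.07065 kg·m².
Block: mg − T = ma. Pulley: TR = Iα. No-slip: a = αR, so T = (I/R²)a = 4.450·a.
Then mg = (m + 4.450)a, so a = (3.16)(9.81)/(3.16 + 4.450) = 4.074 m/s².
α = a/R = 4.074/0.126 = 32.33 rad/s².

α ≈ 32.3 rad/s²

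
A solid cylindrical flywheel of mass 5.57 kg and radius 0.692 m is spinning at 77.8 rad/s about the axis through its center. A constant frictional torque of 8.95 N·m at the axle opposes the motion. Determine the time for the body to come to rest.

t ≈ 11.6 s

I = ½MR² = (1/2)(5.57)(0.692)² = 1.334 kg·m².
The net torque has magnitude 8.95 N·m, opposing ω.
|α| = τ/I = 8.950/1.334 = 6.711 rad/s² (deceleration).
0 = ω₀ − |α|t ⇒ t = ω₀/|α| = 77.8/6.711 = 11.59 s.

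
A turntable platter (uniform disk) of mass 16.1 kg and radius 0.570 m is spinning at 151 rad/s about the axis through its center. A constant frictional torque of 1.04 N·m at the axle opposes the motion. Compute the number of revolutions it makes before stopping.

I = ½MR² = (1/2)(16.1)(0.570)² = 2.615 kg·m².
The net torque has magnitude 1.04 N·m, opposing ω.
|α| = τ/I = 1.040/2.615 = 0.3976 rad/s² (deceleration).
ω² = ω₀² − 2|α|θ with ω = 0 ⇒ θ = ω₀²/(2|α|) = 28670 rad = 4563 rev.

≈ 4560 revolutions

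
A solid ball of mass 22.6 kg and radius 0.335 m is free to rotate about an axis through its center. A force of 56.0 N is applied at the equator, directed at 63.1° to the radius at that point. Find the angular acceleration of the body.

I = (2/5)MR² = (2/5)(22.6)(0.335)² = 1.015 kg·m².
Only the tangential component produces torque: τ = F R sinθ = (56.0)(0.335) sin 63.1° = 16.73 N·m.
From τ = Iα: α = 16.73/1.015 = 16.49 rad/s².

α ≈ 16.5 rad/s²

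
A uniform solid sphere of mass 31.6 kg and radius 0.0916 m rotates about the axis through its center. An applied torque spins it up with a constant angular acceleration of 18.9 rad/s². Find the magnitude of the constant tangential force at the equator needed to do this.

I = (2/5)MR² = (2/5)(31.6)(0.0916)² = 0.1061 kg·m².
The required torque is τ = Iα = (0.1061)(18.90) = 2.004 N·m.
A tangential force at the equator gives τ = FR, so F = τ/R = 2.004/0.0916 = 21.88 N.

F ≈ 21.9 N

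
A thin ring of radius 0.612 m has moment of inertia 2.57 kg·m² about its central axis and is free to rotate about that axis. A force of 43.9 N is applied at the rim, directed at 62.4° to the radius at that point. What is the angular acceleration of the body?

α ≈ 9.26 rad/s²

Only the tangential component produces torque: τ = F R sinθ = (43.9)(0.612) sin 62.4° = 23.81 N·m.
Newton's second law for rotation, τ = Iα, gives α = τ/I = 23.81/2.570 = 9.264 rad/s².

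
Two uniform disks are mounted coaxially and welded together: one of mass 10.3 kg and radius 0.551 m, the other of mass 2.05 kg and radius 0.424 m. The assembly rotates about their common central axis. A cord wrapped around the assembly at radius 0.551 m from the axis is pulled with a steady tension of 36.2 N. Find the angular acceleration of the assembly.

I = ½M₁R₁² + ½M₂R₂² = ½(10.3)(0.551)² + ½(2.05)(0.424)² = 1.748 kg·m².
τ = F r = (36.2)(0.551) = 19.95 N·m.
α = τ/I = 19.95/1.748 = 11.41 rad/s².

α ≈ 11.4 rad/s²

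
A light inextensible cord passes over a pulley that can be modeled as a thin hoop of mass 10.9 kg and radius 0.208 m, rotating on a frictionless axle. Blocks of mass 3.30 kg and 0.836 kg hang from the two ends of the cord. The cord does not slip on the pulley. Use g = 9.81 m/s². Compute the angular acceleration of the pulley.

I = MR² = (10.9)(0.208)² = 0.4716 kg·m².
Heavier block: m₁g − T₁ = m₁a. Lighter block: T₂ − m₂g = m₂a.
Pulley: (T₁ − T₂)R = Iα = I(a/R), so T₁ − T₂ = (I/R²)a = 1·M_p a = 10.90·a.
Adding the three: (m₁ − m₂)g = (m₁ + m₂ + 10.90)a, so a = (3.30 − 0.836)(9.81)/(3.30 + 0.836 + 10.90) = 1.608 m/s².
α = a/R = 1.608/0.208 = 7.729 rad/s².

α ≈ 7.73 rad/s²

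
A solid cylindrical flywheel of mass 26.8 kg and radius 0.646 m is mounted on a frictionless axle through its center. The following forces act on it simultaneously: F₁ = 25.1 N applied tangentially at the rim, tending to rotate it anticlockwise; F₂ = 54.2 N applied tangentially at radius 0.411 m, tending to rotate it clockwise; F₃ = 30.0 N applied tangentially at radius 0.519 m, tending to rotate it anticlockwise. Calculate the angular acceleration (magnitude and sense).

I = ½MR² = (1/2)(26.8)(0.646)² = 5.592 kg·m².
Taking anticlockwise as positive: τ₁ = +(25.1)(0.646) = +16.21 N·m; τ₂ = −(54.2)(0.411) = −22.28 N·m; τ₃ = +(30.0)(0.519) = +15.57 N·m.
Net torque τ = 9.508 N·m.
α = τ/I = 9.508/5.592 = 1.700 rad/s².

α ≈ 1.70 rad/s², anticlockwise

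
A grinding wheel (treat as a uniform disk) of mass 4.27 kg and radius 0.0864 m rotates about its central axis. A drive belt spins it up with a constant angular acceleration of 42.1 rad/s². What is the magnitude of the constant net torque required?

I = ½MR² = (1/2)(4.27)(0.0864)² = 0.01594 kg·m².
τ = Iα = (0.01594)(42.10) = 0.6710 N·m.

τ ≈ 0.671 N·m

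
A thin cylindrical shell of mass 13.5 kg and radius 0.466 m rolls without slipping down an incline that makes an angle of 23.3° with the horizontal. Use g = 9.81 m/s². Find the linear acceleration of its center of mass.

a ≈ 1.94 m/s²

Translation along the incline: Mg sinθ − f = Ma.
Rotation about the center: fR = Iα with I = MR². No-slip gives a = αR, so f = (I/R²)a = M a.
Substituting: Mg sinθ = (1 + 1.000)Ma, so a = g sinθ/(1 + 1.000) = (9.81) sin 23.3° / 2.000 = 1.940 m/s².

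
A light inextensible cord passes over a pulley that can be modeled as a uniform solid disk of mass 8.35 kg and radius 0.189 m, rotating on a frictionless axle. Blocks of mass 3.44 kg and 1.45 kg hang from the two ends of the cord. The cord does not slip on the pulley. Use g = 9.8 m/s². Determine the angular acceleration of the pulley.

α ≈ 11.4 rad/s²

I = ½MR² = (1/2)(8.35)(0.189)² = 0.1491 kg·m².
Heavier block: m₁g − T₁ = m₁a. Lighter block: T₂ − m₂g = m₂a.
Pulley: (T₁ − T₂)R = Iα = I(a/R), so T₁ − T₂ = (I/R²)a = (1/2)M_p a = 4.175·a.
Adding the three: (m₁ − m₂)g = (m₁ + m₂ + 4.175)a, so a = (3.44 − 1.45)(9.8)/(3.44 + 1.45 + 4.175) = 2.151 m/s².
α = a/R = 2.151/0.189 = 11.38 rad/s².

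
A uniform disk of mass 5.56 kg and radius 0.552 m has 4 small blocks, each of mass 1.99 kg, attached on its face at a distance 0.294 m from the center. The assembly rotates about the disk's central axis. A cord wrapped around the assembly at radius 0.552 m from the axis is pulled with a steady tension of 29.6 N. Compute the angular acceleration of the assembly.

α ≈ 10.6 rad/s²

I_disk = ½MR² = ½(5.56)(0.552)² = 0.8471 kg·m².
I_blocks = 4·m·r² = 4(1.99)(0.294)² = 0.6880 kg·m².
Total I = 1.535 kg·m².
τ = F r = (29.6)(0.552) = 16.34 N·m.
α = τ/I = 16.34/1.535 = 10.64 rad/s².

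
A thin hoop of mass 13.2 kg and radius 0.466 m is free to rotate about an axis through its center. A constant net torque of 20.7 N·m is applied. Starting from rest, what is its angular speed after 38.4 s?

I = MR² = (13.2)(0.466)² = 2.866 kg·m².
α = τ/I = 20.7/2.866 = 7.221 rad/s².
ω = ω₀ + αt = 0 + (7.221)(38.4) = 277.3 rad/s.

ω ≈ 277 rad/s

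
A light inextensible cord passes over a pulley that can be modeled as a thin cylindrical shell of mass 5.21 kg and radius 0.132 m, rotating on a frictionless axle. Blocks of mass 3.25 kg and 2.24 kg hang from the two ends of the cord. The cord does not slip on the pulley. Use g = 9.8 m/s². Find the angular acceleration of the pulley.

α ≈ 7.01 rad/s²

I = MR² = (5.21)(0.132)² = 0.09078 kg·m².
Heavier block: m₁g − T₁ = m₁a. Lighter block: T₂ − m₂g = m₂a.
Pulley: (T₁ − T₂)R = Iα = I(a/R), so T₁ − T₂ = (I/R²)a = 1·M_p a = 5.210·a.
Adding the three: (m₁ − m₂)g = (m₁ + m₂ + 5.210)a, so a = (3.25 − 2.24)(9.8)/(3.25 + 2.24 + 5.210) = 0.9250 m/s².
α = a/R = 0.9250/0.132 = 7.008 rad/s².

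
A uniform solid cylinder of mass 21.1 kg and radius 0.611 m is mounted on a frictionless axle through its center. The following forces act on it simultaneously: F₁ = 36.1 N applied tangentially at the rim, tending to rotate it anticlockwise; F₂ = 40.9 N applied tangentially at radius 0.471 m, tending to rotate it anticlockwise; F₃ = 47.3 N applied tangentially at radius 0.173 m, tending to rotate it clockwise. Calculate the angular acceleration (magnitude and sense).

I = ½MR² = (1/2)(21.1)(0.611)² = 3.939 kg·m².
Taking anticlockwise as positive: τ₁ = +(36.1)(0.611) = +22.06 N·m; τ₂ = +(40.9)(0.471) = +19.26 N·m; τ₃ = −(47.3)(0.173) = −8.183 N·m.
Net torque τ = 33.14 N·m.
α = τ/I = 33.14/3.939 = 8.414 rad/s².

α ≈ 8.41 rad/s², anticlockwise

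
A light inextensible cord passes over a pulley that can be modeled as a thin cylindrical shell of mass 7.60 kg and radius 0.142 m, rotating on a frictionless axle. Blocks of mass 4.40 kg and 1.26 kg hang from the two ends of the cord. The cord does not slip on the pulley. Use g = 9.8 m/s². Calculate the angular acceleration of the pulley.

α ≈ 16.3 rad/s²

I = MR² = (7.60)(0.142)² = 0.1532 kg·m².
Heavier block: m₁g − T₁ = m₁a. Lighter block: T₂ − m₂g = m₂a.
Pulley: (T₁ − T₂)R = Iα = I(a/R), so T₁ − T₂ = (I/R²)a = 1·M_p a = 7.600·a.
Adding the three: (m₁ − m₂)g = (m₁ + m₂ + 7.600)a, so a = (4.40 − 1.26)(9.8)/(4.40 + 1.26 + 7.600) = 2.321 m/s².
α = a/R = 2.321/0.142 = 16.34 rad/s².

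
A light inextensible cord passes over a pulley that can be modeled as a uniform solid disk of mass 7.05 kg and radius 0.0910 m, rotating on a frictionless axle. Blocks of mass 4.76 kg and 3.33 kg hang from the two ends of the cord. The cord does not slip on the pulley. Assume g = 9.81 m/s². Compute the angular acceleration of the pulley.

I = ½MR² = (1/2)(7.05)(0.0910)² = 0.02919 kg·m².
Heavier block: m₁g − T₁ = m₁a. Lighter block: T₂ − m₂g = m₂a.
Pulley: (T₁ − T₂)R = Iα = I(a/R), so T₁ − T₂ = (I/R²)a = (1/2)M_p a = 3.525·a.
Adding the three: (m₁ − m₂)g = (m₁ + m₂ + 3.525)a, so a = (4.76 − 3.33)(9.81)/(4.76 + 3.33 + 3.525) = 1.208 m/s².
α = a/R = 1.208/0.0910 = 13.27 rad/s².

α ≈ 13.3 rad/s²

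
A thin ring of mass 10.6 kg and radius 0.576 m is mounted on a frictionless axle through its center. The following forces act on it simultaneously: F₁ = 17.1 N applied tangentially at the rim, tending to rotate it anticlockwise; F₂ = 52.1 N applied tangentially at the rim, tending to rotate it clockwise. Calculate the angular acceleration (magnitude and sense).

I = MR² = (10.6)(0.576)² = 3.517 kg·m².
Taking anticlockwise as positive: τ₁ = +(17.1)(0.576) = +9.850 N·m; τ₂ = −(52.1)(0.576) = −30.01 N·m.
Net torque τ = -20.16 N·m.
α = τ/I = -20.16/3.517 = -5.732 rad/s².

α ≈ 5.73 rad/s², clockwise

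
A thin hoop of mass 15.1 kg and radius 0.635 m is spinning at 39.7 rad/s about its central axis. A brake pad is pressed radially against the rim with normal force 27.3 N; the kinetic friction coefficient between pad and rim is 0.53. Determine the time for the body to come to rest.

I = MR² = (15.1)(0.635)² = 6.089 kg·m².
Friction force f = μN = (0.53)(27.3) = 14.47 N at the rim; torque magnitude τ = fR = 9.188 N·m, opposing ω.
|α| = τ/I = 9.188/6.089 = 1.509 rad/s² (deceleration).
0 = ω₀ − |α|t ⇒ t = ω₀/|α| = 39.7/1.509 = 26.31 s.

t ≈ 26.3 s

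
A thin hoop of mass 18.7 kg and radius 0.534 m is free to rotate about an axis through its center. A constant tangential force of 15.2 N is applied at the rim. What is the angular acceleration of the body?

I = MR² = (18.7)(0.534)² = 5.332 kg·m².
τ = F R = (15.2)(0.534) = 8.117 N·m.
From τ = Iα: α = 8.117/5.332 = 1.522 rad/s².

α ≈ 1.52 rad/s²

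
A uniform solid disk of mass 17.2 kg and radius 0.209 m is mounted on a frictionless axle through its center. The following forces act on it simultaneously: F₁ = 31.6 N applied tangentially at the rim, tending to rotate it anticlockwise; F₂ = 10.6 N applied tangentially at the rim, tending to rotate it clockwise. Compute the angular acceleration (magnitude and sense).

α ≈ 11.7 rad/s², anticlockwise

I = ½MR² = (1/2)(17.2)(0.209)² = 0.3757 kg·m².
Taking anticlockwise as positive: τ₁ = +(31.6)(0.209) = +6.604 N·m; τ₂ = −(10.6)(0.209) = −2.215 N·m.
Net torque τ = 4.389 N·m.
α = τ/I = 4.389/0.3757 = 11.68 rad/s².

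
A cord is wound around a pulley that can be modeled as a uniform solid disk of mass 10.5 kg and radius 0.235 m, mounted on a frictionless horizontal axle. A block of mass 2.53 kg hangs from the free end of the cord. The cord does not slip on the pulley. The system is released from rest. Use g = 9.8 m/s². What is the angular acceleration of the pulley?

I = ½MR² = (1/2)(10.5)(0.235)² = 0.2899 kg·m².
Block: mg − T = ma. Pulley: TR = Iα. No-slip: a = αR, so T = (I/R²)a = 5.250·a.
Then mg = (m + 5.250)a, so a = (2.53)(9.8)/(2.53 + 5.250) = 3.187 m/s².
α = a/R = 3.187/0.235 = 13.56 rad/s².

α ≈ 13.6 rad/s²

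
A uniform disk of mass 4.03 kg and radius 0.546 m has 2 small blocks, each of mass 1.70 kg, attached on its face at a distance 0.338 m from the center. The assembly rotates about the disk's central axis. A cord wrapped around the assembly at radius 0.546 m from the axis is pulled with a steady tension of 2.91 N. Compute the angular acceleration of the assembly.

I_disk = ½MR² = ½(4.03)(0.546)² = 0.6007 kg·m².
I_blocks = 2·m·r² = 2(1.70)(0.338)² = 0.3884 kg·m².
Total I = 0.9891 kg·m².
τ = F r = (2.91)(0.546) = 1.589 N·m.
α = τ/I = 1.589/0.9891 = 1.606 rad/s².

α ≈ 1.61 rad/s²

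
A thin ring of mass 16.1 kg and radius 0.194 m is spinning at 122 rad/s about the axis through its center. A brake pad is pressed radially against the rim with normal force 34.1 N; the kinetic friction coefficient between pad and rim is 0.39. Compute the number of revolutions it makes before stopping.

≈ 278 revolutions

I = MR² = (16.1)(0.194)² = 0.6059 kg·m².
Friction force f = μN = (0.39)(34.1) = 13.30 N at the rim; torque magnitude τ = fR = 2.580 N·m, opposing ω.
|α| = τ/I = 2.580/0.6059 = 4.258 rad/s² (deceleration).
ω² = ω₀² − 2|α|θ with ω = 0 ⇒ θ = ω₀²/(2|α|) = 1748 rad = 278.2 rev.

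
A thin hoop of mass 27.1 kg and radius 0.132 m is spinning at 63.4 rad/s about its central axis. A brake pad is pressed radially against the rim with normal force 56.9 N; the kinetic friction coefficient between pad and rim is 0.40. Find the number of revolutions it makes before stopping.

I = MR² = (27.1)(0.132)² = 0.4722 kg·m².
Friction force f = μN = (0.40)(56.9) = 22.76 N at the rim; torque magnitude τ = fR = 3.004 N·m, opposing ω.
|α| = τ/I = 3.004/0.4722 = 6.363 rad/s² (deceleration).
ω² = ω₀² − 2|α|θ with ω = 0 ⇒ θ = ω₀²/(2|α|) = 315.9 rad = 50.27 rev.

≈ 50.3 revolutions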